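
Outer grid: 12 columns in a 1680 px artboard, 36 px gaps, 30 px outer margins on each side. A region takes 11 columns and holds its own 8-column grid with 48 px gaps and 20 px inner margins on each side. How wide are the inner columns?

138.25 px

Inside the margins: 1680 − 60 = 1620 px.
Subtracting 11 gaps of 36 leaves 1224 for 12 columns, so c = 102 px.
Span of 11: 11·102 + 10·36 = 1122 + 360 = 1482 px.
Inner content = 1482 − 2·20 = 1442 px.
8d + 7·48 = 1442 → 8d = 1106 → d = 138.25 px.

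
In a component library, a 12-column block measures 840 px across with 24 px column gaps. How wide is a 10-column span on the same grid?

840 − 11·24 = 576; ÷12 gives c = 48 px.
10-column span = 10·48 + 9·24 = 696 px.

696 px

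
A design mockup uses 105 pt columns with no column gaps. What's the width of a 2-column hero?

210 pt

2-column span = 2·105 = 210 pt.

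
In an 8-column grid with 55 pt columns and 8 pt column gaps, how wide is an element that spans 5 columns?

5 columns plus 4 column gaps: 275 + 32 = 307 pt.

307 pt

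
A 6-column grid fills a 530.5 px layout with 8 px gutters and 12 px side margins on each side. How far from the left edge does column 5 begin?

355 px

Take off 24 px of margins, leaving 506.5 px.
6 columns + 5 gutters: 6c + 5·8 = 506.5.
6c = 506.5 − 40 = 466.5, so c = 77.75 px.
Each column+gutter stride is 85.75 px; 4 of them past the 12 px margin is 12 + 343 = 355 px.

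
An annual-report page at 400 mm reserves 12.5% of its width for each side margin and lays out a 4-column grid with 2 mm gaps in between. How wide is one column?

73.5 mm

Each margin = 12.5% of 400 = 50 mm; content = 400 − 2·50 = 300 mm.
4 columns + 3 gaps: 4c + 3·2 = 300.
4c = 300 − 6 = 294, so c = 73.5 mm.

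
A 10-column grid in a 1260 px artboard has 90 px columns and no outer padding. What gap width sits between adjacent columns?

40 px

Columns use 900 px, leaving 360 px across 9 gaps = 40 px each.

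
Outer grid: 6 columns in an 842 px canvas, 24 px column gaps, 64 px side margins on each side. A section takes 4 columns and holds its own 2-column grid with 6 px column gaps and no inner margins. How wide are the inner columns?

231 px

Take off 128 px of margins, leaving 714 px.
6c + 5·24 = 714 → 6c = 594 → c = 99 px.
4-column span = 4·99 + 3·24 = 468 px.
Subtracting 1 column gap of 6 leaves 462 for 2 columns, so d = 231 px.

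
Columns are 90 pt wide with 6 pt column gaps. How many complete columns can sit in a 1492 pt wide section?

15 columns: 15·90 + 14·6 = 1434 pt ≤ 1492.
16 columns: 1530 pt > 1492. So 15.

15 columns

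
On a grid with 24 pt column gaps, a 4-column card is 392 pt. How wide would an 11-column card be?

4c + 3·24 = 392 → 4c = 320 → c = 80 pt.
11 columns plus 10 column gaps: 880 + 240 = 1120 pt.

1120 pt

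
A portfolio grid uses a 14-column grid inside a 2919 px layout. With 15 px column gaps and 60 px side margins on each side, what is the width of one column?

Content width = 2919 − 2·60 = 2799 px.
2799 − 13·15 = 2604; ÷14 gives c = 186 px.

186 px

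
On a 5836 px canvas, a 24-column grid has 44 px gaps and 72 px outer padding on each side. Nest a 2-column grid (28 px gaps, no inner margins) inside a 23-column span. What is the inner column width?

Outer content = 5836 − 2·72 = 5692 px.
24 columns + 23 gaps: 24c + 23·44 = 5692.
24c = 5692 − 1012 = 4680, so c = 195 px.
23-column span = 23·195 + 22·44 = 5453 px.
2 columns + 1 gap: 2d + 1·28 = 5453.
2d = 5453 − 28 = 5425, so d = 2712.5 px.

2712.5 px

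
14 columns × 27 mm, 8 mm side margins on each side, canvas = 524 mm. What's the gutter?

Content width = 524 − 2·8 = 508 mm.
Columns use 378 mm, leaving 130 mm across 13 gutters = 10 mm each.

10 mm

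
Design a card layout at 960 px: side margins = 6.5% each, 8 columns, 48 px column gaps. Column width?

960 × (1 − 2·6.5%) = 960 × 87% = 835.2 px for the columns.
Subtracting 7 column gaps of 48 leaves 499.2 for 8 columns, so c = 62.4 px.

62.4 px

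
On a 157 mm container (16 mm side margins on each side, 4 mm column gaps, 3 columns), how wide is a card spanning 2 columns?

82 mm

Inside the margins: 157 − 32 = 125 mm.
125 − 2·4 = 117; ÷3 gives c = 39 mm.
2-column span = 2·39 + 1·4 = 82 mm.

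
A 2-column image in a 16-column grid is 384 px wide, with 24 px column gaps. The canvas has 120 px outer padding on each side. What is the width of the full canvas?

3480 px

Subtracting 1 column gap of 24 leaves 360 for 2 columns, so c = 180 px.
Canvas = 2·120 + 16·180 + 15·24 = 240 + 2880 + 360 = 3480 px.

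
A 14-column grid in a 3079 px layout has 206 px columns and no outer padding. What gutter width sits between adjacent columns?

14·206 + 13g = 3079 → 13g = 195 → g = 15 px.

15 px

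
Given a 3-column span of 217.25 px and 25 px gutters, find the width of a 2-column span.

Subtracting 2 gutters of 25 leaves 167.25 for 3 columns, so c = 55.75 px.
2 columns plus 1 gutter: 111.5 + 25 = 136.5 px.

136.5 px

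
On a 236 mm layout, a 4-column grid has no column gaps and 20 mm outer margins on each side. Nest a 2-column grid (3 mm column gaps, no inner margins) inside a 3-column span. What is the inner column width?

Subtract both margins: 236 − 2·20 = 196 mm.
With no column gaps, each column is 196/4 = 49 mm.
With no column gaps, 3 columns span 3·49 = 147 mm.
2 columns + 1 column gap: 2d + 1·3 = 147.
2d = 147 − 3 = 144, so d = 72 mm.

72 mm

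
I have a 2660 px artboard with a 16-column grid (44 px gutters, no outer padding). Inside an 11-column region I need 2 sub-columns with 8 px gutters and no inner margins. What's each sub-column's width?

903.5 px

2660 − 15·44 = 2000; ÷16 gives c = 125 px.
11 columns plus 10 gutters: 1375 + 440 = 1815 px.
2 columns + 1 gutter: 2d + 1·8 = 1815.
2d = 1815 − 8 = 1807, so d = 903.5 px.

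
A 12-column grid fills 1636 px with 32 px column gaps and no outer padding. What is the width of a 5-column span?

12 columns + 11 column gaps: 12c + 11·32 = 1636.
12c = 1636 − 352 = 1284, so c = 107 px.
5 columns plus 4 column gaps: 535 + 128 = 663 px.

663 px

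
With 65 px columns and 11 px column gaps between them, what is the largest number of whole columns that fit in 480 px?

6 columns: 6·65 + 5·11 = 445 px ≤ 480.
7 columns: 521 px > 480. So 6.

6 columns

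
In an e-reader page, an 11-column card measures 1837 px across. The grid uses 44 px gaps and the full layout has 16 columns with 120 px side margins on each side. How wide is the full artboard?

11 columns + 10 gaps: 11c + 10·44 = 1837.
11c = 1837 − 440 = 1397, so c = 127 px.
Artboard = 2·120 + 16·127 + 15·44 = 240 + 2032 + 660 = 2932 px.

2932 px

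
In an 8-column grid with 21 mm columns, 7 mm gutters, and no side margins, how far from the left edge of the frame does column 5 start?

Before column 5: 4 columns + 4 gutters.
Offset = 4·(21 + 7) = 4·28 = 112 mm.

112 mm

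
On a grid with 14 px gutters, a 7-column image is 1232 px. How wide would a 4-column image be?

698 px

1232 − 6·14 = 1148; ÷7 gives c = 164 px.
Span of 4: 4·164 + 3·14 = 656 + 42 = 698 px.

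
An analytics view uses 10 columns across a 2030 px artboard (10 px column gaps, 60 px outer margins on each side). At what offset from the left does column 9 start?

Content = 2030 − 2·60 = 1910 px.
Subtracting 9 column gaps of 10 leaves 1820 for 10 columns, so c = 182 px.
Column 9 starts at margin + 8·(column + gutter) = 60 + 8·192 = 1596 px.

1596 px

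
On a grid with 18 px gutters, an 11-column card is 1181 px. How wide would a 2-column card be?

Subtracting 10 gutters of 18 leaves 1001 for 11 columns, so c = 91 px.
Span of 2: 2·91 + 1·18 = 182 + 18 = 200 px.

200 px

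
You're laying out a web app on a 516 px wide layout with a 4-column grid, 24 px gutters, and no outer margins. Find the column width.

111 px

4c + 3·24 = 516 → 4c = 444 → c = 111 px.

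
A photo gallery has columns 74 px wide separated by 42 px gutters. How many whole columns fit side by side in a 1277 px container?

k columns need k·74 + (k−1)·42 = k·116 − 42.
k·116 − 42 ≤ 1277 → k ≤ 1319 / 116 ≈ 11.37, so k = 11.

11 columns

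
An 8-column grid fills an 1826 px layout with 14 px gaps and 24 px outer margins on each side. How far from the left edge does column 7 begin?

1368 px

Content = 1826 − 2·24 = 1778 px.
8c + 7·14 = 1778 → 8c = 1680 → c = 210 px.
Each column+gutter stride is 224 px; 6 of them past the 24 px margin is 24 + 1344 = 1368 px.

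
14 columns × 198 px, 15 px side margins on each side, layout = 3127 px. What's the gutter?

Subtract both margins: 3127 − 2·15 = 3097 px.
14·198 + 13g = 3097 → 13g = 325 → g = 25 px.

25 px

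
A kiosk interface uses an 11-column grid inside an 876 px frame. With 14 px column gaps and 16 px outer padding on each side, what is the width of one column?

Take off 32 px of margins, leaving 844 px.
Subtracting 10 column gaps of 14 leaves 704 for 11 columns, so c = 64 px.

64 px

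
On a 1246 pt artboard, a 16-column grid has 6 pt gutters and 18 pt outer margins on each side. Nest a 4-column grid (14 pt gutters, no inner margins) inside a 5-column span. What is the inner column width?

Inside the margins: 1246 − 36 = 1210 pt.
Subtracting 15 gutters of 6 leaves 1120 for 16 columns, so c = 70 pt.
Span of 5: 5·70 + 4·6 = 350 + 24 = 374 pt.
374 − 3·14 = 332; ÷4 gives d = 83 pt.

83 pt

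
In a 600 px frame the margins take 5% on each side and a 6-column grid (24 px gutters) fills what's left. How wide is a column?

600 × (1 − 2·5%) = 600 × 90% = 540 px for the columns.
6c + 5·24 = 540 → 6c = 420 → c = 70 px.

70 px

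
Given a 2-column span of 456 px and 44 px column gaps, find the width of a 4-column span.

956 px

2 columns + 1 column gap: 2c + 1·44 = 456.
2c = 456 − 44 = 412, so c = 206 px.
4 columns plus 3 column gaps: 824 + 132 = 956 px.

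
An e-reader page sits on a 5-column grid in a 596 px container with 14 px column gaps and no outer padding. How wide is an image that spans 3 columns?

352 px

5 columns + 4 column gaps: 5c + 4·14 = 596.
5c = 596 − 56 = 540, so c = 108 px.
3-column span = 3·108 + 2·14 = 352 px.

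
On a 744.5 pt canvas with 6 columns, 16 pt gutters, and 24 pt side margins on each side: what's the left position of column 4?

Take off 48 pt of margins, leaving 696.5 pt.
6 columns + 5 gutters: 6c + 5·16 = 696.5.
6c = 696.5 − 80 = 616.5, so c = 102.75 pt.
Each column+gutter stride is 118.75 pt; 3 of them past the 24 pt margin is 24 + 356.25 = 380.25 pt.

380.25 pt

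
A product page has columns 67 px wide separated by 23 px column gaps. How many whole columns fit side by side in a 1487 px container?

Each extra column adds 67 + 23 = 90 px.
(1487 + 23) / 90 = 16.78, so 16 columns fit.

16 columns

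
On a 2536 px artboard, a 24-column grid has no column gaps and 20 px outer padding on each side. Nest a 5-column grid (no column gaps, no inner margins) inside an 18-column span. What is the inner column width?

374.4 px

Take off 40 px of margins, leaving 2496 px.
24c = 2496 → c = 104 px.
18-column span = 18·104 = 1872 px.
With no column gaps, each column is 1872/5 = 374.4 px.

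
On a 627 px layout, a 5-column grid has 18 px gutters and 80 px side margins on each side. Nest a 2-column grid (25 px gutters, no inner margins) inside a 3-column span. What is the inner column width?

Outer content = 627 − 2·80 = 467 px.
5c + 4·18 = 467 → 5c = 395 → c = 79 px.
3-column span = 3·79 + 2·18 = 273 px.
Subtracting 1 gutter of 25 leaves 248 for 2 columns, so d = 124 px.

124 px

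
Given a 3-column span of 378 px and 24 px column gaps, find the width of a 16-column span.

3c + 2·24 = 378 → 3c = 330 → c = 110 px.
16-column span = 16·110 + 15·24 = 2120 px.

2120 px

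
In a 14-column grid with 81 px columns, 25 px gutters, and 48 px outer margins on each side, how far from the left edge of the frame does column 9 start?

896 px

Each column+gutter stride is 106 px; 8 of them past the 48 px margin is 48 + 848 = 896 px.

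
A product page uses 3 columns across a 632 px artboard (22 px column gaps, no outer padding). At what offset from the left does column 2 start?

Subtracting 2 column gaps of 22 leaves 588 for 3 columns, so c = 196 px.
Before column 2: 1 column + 1 column gap.
Offset = 1·(196 + 22) = 1·218 = 218 px.

218 px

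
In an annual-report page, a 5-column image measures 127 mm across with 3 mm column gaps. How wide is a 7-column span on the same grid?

179 mm

5 columns + 4 column gaps: 5c + 4·3 = 127.
5c = 127 − 12 = 115, so c = 23 mm.
7 columns plus 6 column gaps: 161 + 18 = 179 mm.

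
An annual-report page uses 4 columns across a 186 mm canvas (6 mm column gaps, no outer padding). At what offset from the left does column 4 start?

186 − 3·6 = 168; ÷4 gives c = 42 mm.
Before column 4: 3 columns + 3 column gaps.
Offset = 3·(42 + 6) = 3·48 = 144 mm.

144 mm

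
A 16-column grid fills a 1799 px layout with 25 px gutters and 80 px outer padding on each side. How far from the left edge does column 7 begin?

Subtract both margins: 1799 − 2·80 = 1639 px.
16c + 15·25 = 1639 → 16c = 1264 → c = 79 px.
Each column+gutter stride is 104 px; 6 of them past the 80 px margin is 80 + 624 = 704 px.

704 px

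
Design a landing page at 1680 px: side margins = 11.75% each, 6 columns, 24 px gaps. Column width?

194.2 px

Margins: 11.75% × 1680 = 197.4 px each, so content = 1680 − 394.8 = 1285.2 px.
6 columns + 5 gaps: 6c + 5·24 = 1285.2.
6c = 1285.2 − 120 = 1165.2, so c = 194.2 px.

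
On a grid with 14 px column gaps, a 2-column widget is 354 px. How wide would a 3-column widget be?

Subtracting 1 column gap of 14 leaves 340 for 2 columns, so c = 170 px.
3 columns plus 2 column gaps: 510 + 28 = 538 px.

538 px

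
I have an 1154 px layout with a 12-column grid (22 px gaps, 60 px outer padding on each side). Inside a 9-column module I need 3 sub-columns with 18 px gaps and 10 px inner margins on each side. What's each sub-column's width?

238 px

Outer content = 1154 − 2·60 = 1034 px.
1034 − 11·22 = 792; ÷12 gives c = 66 px.
9 columns plus 8 gaps: 594 + 176 = 770 px.
Inner content = 770 − 2·10 = 750 px.
3 columns + 2 gaps: 3d + 2·18 = 750.
3d = 750 − 36 = 714, so d = 238 px.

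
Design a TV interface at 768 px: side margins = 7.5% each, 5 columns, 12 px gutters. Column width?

120.96 px

768 × (1 − 2·7.5%) = 768 × 85% = 652.8 px for the columns.
652.8 − 4·12 = 604.8; ÷5 gives c = 120.96 px.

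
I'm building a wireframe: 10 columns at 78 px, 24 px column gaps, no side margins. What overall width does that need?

996 px

Layout = 10·78 + 9·24 = 780 + 216 = 996 px.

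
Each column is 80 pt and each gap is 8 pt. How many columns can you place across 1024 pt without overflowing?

11 columns: 11·80 + 10·8 = 960 pt ≤ 1024.
12 columns: 1048 pt > 1024. So 11.

11 columns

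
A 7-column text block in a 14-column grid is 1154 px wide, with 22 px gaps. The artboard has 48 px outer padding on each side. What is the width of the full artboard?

Subtracting 6 gaps of 22 leaves 1022 for 7 columns, so c = 146 px.
Artboard = 2·48 + 14·146 + 13·22 = 96 + 2044 + 286 = 2426 px.

2426 px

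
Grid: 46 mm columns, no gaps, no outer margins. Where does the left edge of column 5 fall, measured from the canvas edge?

No margin, so column 5 starts at 4·(column + gutter) = 4·46 = 184 mm.

184 mm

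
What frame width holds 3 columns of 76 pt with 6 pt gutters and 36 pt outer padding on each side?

312 pt

Total width: 2·36 + 3·76 + 2·6 = 312 pt.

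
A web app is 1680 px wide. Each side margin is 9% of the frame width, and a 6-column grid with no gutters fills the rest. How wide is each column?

229.6 px

1680 × (1 − 2·9%) = 1680 × 82% = 1377.6 px for the columns.
1377.6 / 6 = 229.6 px per column.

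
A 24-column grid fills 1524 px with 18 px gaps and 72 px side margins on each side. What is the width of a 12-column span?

Inside the margins: 1524 − 144 = 1380 px.
1380 − 23·18 = 966; ÷24 gives c = 40.25 px.
12 columns plus 11 gaps: 483 + 198 = 681 px.

681 px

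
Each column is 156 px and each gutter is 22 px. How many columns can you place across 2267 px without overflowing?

12 columns

12 columns: 12·156 + 11·22 = 2114 px ≤ 2267.
13 columns: 2292 px > 2267. So 12.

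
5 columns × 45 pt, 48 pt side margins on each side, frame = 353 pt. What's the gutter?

Subtract both margins: 353 − 2·48 = 257 pt.
Columns use 225 pt, leaving 32 pt across 4 gutters = 8 pt each.

8 pt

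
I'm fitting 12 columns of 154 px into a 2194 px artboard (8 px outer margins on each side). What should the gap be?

Take off 16 px of margins, leaving 2178 px.
Columns use 1848 px, leaving 330 px across 11 gaps = 30 px each.

30 px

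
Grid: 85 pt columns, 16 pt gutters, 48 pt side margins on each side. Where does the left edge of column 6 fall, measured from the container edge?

553 pt

Each column+gutter stride is 101 pt; 5 of them past the 48 pt margin is 48 + 505 = 553 pt.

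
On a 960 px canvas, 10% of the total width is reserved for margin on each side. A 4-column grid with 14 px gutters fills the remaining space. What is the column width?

Each margin = 10% of 960 = 96 px; content = 960 − 2·96 = 768 px.
Subtracting 3 gutters of 14 leaves 726 for 4 columns, so c = 181.5 px.

181.5 px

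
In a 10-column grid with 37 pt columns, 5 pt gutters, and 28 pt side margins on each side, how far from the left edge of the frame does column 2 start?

Each column+gutter stride is 42 pt; 1 of them past the 28 pt margin is 28 + 42 = 70 pt.

70 pt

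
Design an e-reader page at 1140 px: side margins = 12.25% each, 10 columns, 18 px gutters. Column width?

69.87 px

1140 × (1 − 2·12.25%) = 1140 × 75.5% = 860.7 px for the columns.
Subtracting 9 gutters of 18 leaves 698.7 for 10 columns, so c = 69.87 px.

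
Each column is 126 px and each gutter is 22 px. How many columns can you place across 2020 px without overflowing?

Each extra column adds 126 + 22 = 148 px.
(2020 + 22) / 148 = 13.80, so 13 columns fit.

13 columns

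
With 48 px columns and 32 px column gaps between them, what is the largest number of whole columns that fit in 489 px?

Each extra column adds 48 + 32 = 80 px.
(489 + 32) / 80 = 6.51, so 6 columns fit.

6 columns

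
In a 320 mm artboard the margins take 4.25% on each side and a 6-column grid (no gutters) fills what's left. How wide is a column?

Margins: 4.25% × 320 = 13.6 mm each, so content = 320 − 27.2 = 292.8 mm.
With no gutters, each column is 292.8/6 = 48.8 mm.

48.8 mm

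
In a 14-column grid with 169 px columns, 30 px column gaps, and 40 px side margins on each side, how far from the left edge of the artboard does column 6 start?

Each column+gutter stride is 199 px; 5 of them past the 40 px margin is 40 + 995 = 1035 px.

1035 px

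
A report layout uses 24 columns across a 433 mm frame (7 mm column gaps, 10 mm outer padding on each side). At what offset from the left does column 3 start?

Take off 20 mm of margins, leaving 413 mm.
Subtracting 23 column gaps of 7 leaves 252 for 24 columns, so c = 10.5 mm.
Each column+gutter stride is 17.5 mm; 2 of them past the 10 mm margin is 10 + 35 = 45 mm.

45 mm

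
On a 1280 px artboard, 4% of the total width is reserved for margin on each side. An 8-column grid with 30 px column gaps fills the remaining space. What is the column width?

120.95 px

Each margin = 4% of 1280 = 51.2 px; content = 1280 − 2·51.2 = 1177.6 px.
Subtracting 7 column gaps of 30 leaves 967.6 for 8 columns, so c = 120.95 px.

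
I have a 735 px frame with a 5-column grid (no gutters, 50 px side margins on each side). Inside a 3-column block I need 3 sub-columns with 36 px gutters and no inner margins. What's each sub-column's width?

103 px

Take off 100 px of margins, leaving 635 px.
With no gutters, each column is 635/5 = 127 px.
With no gutters, 3 columns span 3·127 = 381 px.
3d + 2·36 = 381 → 3d = 309 → d = 103 px.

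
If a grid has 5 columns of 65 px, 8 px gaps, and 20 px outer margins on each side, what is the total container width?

397 px

Container = 2·20 + 5·65 + 4·8 = 40 + 325 + 32 = 397 px.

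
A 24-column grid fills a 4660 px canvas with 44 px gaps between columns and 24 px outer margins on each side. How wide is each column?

Inside the margins: 4660 − 48 = 4612 px.
24c + 23·44 = 4612 → 24c = 3600 → c = 150 px.

150 px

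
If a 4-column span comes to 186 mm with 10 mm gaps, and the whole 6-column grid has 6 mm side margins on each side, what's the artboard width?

296 mm

4 columns + 3 gaps: 4c + 3·10 = 186.
4c = 186 − 30 = 156, so c = 39 mm.
Adding margins, columns and gutters: 12 + 234 + 50 = 296 mm.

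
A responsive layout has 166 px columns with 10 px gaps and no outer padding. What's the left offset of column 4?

Each column+gutter stride is 176 px; with no margin, 3 of them is 528 px.

528 px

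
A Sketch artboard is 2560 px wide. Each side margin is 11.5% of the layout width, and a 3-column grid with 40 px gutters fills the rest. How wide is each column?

Margins: 11.5% × 2560 = 294.4 px each, so content = 2560 − 588.8 = 1971.2 px.
3c + 2·40 = 1971.2 → 3c = 1891.2 → c = 630.4 px.

630.4 px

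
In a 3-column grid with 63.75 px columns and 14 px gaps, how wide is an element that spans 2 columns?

141.5 px

2-column span = 2·63.75 + 1·14 = 141.5 px.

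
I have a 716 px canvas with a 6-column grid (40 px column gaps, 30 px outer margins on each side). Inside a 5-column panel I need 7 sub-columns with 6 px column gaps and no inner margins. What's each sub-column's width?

72 px

Outer content = 716 − 2·30 = 656 px.
Subtracting 5 column gaps of 40 leaves 456 for 6 columns, so c = 76 px.
5 columns plus 4 column gaps: 380 + 160 = 540 px.
Subtracting 6 column gaps of 6 leaves 504 for 7 columns, so d = 72 px.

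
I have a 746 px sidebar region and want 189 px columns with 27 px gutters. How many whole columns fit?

3 columns

Each extra column adds 189 + 27 = 216 px.
(746 + 27) / 216 = 3.58, so 3 columns fit.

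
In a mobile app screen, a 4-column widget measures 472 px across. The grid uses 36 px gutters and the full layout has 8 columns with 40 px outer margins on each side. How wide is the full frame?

472 − 3·36 = 364; ÷4 gives c = 91 px.
Frame = 2·40 + 8·91 + 7·36 = 80 + 728 + 252 = 1060 px.

1060 px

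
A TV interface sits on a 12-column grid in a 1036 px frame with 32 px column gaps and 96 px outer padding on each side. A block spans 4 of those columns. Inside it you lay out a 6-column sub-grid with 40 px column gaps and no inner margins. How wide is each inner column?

Inside the margins: 1036 − 192 = 844 px.
12 columns + 11 column gaps: 12c + 11·32 = 844.
12c = 844 − 352 = 492, so c = 41 px.
Span of 4: 4·41 + 3·32 = 164 + 96 = 260 px.
6 columns + 5 column gaps: 6d + 5·40 = 260.
6d = 260 − 200 = 60, so d = 10 px.

10 px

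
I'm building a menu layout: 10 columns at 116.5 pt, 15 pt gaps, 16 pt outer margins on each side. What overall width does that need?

Total width: 2·16 + 10·116.5 + 9·15 = 1332 pt.

1332 pt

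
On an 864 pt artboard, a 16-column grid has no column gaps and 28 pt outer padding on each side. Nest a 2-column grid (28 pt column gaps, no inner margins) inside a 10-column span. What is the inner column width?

238.5 pt

Subtract both margins: 864 − 2·28 = 808 pt.
16c = 808 → c = 50.5 pt.
10-column span = 10·50.5 = 505 pt.
2 columns + 1 column gap: 2d + 1·28 = 505.
2d = 505 − 28 = 477, so d = 238.5 pt.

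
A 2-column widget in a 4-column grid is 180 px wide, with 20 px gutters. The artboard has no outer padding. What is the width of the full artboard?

2 columns + 1 gutter: 2c + 1·20 = 180.
2c = 180 − 20 = 160, so c = 80 px.
Total width: 4·80 + 3·20 = 380 px.

380 px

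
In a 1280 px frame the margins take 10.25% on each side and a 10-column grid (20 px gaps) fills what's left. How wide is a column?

1280 × (1 − 2·10.25%) = 1280 × 79.5% = 1017.6 px for the columns.
10 columns + 9 gaps: 10c + 9·20 = 1017.6.
10c = 1017.6 − 180 = 837.6, so c = 83.76 px.

83.76 px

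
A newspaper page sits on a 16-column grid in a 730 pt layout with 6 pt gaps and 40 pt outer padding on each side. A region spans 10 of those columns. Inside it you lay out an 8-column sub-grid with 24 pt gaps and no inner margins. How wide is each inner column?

29.5 pt

Subtract both margins: 730 − 2·40 = 650 pt.
16c + 15·6 = 650 → 16c = 560 → c = 35 pt.
10 columns plus 9 gaps: 350 + 54 = 404 pt.
404 − 7·24 = 236; ÷8 gives d = 29.5 pt.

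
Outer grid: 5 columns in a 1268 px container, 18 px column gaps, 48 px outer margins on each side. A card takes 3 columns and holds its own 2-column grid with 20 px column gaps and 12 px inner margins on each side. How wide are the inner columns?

326 px

Subtract both margins: 1268 − 2·48 = 1172 px.
5c + 4·18 = 1172 → 5c = 1100 → c = 220 px.
3-column span = 3·220 + 2·18 = 696 px.
Inner content = 696 − 2·12 = 672 px.
672 − 1·20 = 652; ÷2 gives d = 326 px.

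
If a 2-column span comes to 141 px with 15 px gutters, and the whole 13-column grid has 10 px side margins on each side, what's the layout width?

2c + 1·15 = 141 → 2c = 126 → c = 63 px.
Layout = 2·10 + 13·63 + 12·15 = 20 + 819 + 180 = 1019 px.

1019 px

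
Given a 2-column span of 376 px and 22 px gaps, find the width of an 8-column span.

2 columns + 1 gap: 2c + 1·22 = 376.
2c = 376 − 22 = 354, so c = 177 px.
Span of 8: 8·177 + 7·22 = 1416 + 154 = 1570 px.

1570 px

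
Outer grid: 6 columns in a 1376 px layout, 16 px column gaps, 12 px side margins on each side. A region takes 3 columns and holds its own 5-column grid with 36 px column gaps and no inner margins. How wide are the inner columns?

Inside the margins: 1376 − 24 = 1352 px.
6 columns + 5 column gaps: 6c + 5·16 = 1352.
6c = 1352 − 80 = 1272, so c = 212 px.
Span of 3: 3·212 + 2·16 = 636 + 32 = 668 px.
5d + 4·36 = 668 → 5d = 524 → d = 104.8 px.

104.8 px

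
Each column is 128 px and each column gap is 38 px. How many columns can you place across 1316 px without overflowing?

8 columns

8 columns: 8·128 + 7·38 = 1290 px ≤ 1316.
9 columns: 1456 px > 1316. So 8.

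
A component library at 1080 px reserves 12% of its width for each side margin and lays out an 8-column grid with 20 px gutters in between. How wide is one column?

85.1 px

Margins: 12% × 1080 = 129.6 px each, so content = 1080 − 259.2 = 820.8 px.
8 columns + 7 gutters: 8c + 7·20 = 820.8.
8c = 820.8 − 140 = 680.8, so c = 85.1 px.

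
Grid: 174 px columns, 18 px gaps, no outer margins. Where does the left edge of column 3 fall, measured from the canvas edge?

384 px

Each column+gutter stride is 192 px; with no margin, 2 of them is 384 px.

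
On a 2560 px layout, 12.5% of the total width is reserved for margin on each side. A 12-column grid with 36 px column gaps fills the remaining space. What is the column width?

127 px

2560 × (1 − 2·12.5%) = 2560 × 75% = 1920 px for the columns.
1920 − 11·36 = 1524; ÷12 gives c = 127 px.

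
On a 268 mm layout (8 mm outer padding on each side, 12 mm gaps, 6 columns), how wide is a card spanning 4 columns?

164 mm

Content width = 268 − 2·8 = 252 mm.
252 − 5·12 = 192; ÷6 gives c = 32 mm.
4 columns plus 3 gaps: 128 + 36 = 164 mm.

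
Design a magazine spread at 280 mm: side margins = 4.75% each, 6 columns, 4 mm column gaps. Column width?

Margins: 4.75% × 280 = 13.3 mm each, so content = 280 − 26.6 = 253.4 mm.
6 columns + 5 column gaps: 6c + 5·4 = 253.4.
6c = 253.4 − 20 = 233.4, so c = 38.9 mm.

38.9 mm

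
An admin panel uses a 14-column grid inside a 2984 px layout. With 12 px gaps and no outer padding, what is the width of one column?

202 px

14 columns + 13 gaps: 14c + 13·12 = 2984.
14c = 2984 − 156 = 2828, so c = 202 px.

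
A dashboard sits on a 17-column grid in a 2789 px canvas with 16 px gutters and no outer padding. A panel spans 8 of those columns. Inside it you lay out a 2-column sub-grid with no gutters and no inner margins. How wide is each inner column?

17c + 16·16 = 2789 → 17c = 2533 → c = 149 px.
Span of 8: 8·149 + 7·16 = 1192 + 112 = 1304 px.
1304 / 2 = 652 px per column.

652 px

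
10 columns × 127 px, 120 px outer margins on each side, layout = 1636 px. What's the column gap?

14 px

Content width = 1636 − 2·120 = 1396 px.
10 columns take 10·127 = 1270 px; remaining 126 splits into 9 column gaps.
g = 126 / 9 = 14 px.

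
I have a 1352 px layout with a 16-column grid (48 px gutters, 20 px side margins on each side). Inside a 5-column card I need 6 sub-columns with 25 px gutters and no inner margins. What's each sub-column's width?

Take off 40 px of margins, leaving 1312 px.
1312 − 15·48 = 592; ÷16 gives c = 37 px.
5 columns plus 4 gutters: 185 + 192 = 377 px.
Subtracting 5 gutters of 25 leaves 252 for 6 columns, so d = 42 px.

42 px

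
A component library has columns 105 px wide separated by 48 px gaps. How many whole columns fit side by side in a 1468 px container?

9 columns

k columns need k·105 + (k−1)·48 = k·153 − 48.
k·153 − 48 ≤ 1468 → k ≤ 1516 / 153 ≈ 9.91, so k = 9.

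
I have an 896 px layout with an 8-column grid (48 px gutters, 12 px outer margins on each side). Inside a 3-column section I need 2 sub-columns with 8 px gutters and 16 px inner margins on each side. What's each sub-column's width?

128.5 px

Subtract both margins: 896 − 2·12 = 872 px.
Subtracting 7 gutters of 48 leaves 536 for 8 columns, so c = 67 px.
3 columns plus 2 gutters: 201 + 96 = 297 px.
Inner content = 297 − 2·16 = 265 px.
Subtracting 1 gutter of 8 leaves 257 for 2 columns, so d = 128.5 px.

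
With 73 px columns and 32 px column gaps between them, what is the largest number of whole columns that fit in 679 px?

6 columns

Each extra column adds 73 + 32 = 105 px.
(679 + 32) / 105 = 6.77, so 6 columns fit.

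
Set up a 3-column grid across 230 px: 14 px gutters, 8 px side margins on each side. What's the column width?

62 px

Inside the margins: 230 − 16 = 214 px.
Subtracting 2 gutters of 14 leaves 186 for 3 columns, so c = 62 px.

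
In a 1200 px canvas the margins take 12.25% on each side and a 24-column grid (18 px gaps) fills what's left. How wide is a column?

20.5 px

Margins: 12.25% × 1200 = 147 px each, so content = 1200 − 294 = 906 px.
24 columns + 23 gaps: 24c + 23·18 = 906.
24c = 906 − 414 = 492, so c = 20.5 px.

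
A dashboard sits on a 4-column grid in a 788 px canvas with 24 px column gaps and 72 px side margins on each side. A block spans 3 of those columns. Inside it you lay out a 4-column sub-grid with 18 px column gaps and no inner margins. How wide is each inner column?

105.75 px

Inside the margins: 788 − 144 = 644 px.
Subtracting 3 column gaps of 24 leaves 572 for 4 columns, so c = 143 px.
3-column span = 3·143 + 2·24 = 477 px.
4d + 3·18 = 477 → 4d = 423 → d = 105.75 px.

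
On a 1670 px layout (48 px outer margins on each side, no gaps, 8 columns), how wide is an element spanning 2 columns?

393.5 px

Inside the margins: 1670 − 96 = 1574 px.
8c = 1574 → c = 196.75 px.
With no gaps, 2 columns span 2·196.75 = 393.5 px.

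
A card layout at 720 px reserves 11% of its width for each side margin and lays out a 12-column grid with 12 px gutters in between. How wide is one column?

35.8 px

720 × (1 − 2·11%) = 720 × 78% = 561.6 px for the columns.
12c + 11·12 = 561.6 → 12c = 429.6 → c = 35.8 px.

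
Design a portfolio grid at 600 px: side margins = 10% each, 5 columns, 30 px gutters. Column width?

600 × (1 − 2·10%) = 600 × 80% = 480 px for the columns.
5c + 4·30 = 480 → 5c = 360 → c = 72 px.

72 px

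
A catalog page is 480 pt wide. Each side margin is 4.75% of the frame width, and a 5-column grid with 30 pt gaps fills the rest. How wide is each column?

Each margin = 4.75% of 480 = 22.8 pt; content = 480 − 2·22.8 = 434.4 pt.
5 columns + 4 gaps: 5c + 4·30 = 434.4.
5c = 434.4 − 120 = 314.4, so c = 62.88 pt.

62.88 pt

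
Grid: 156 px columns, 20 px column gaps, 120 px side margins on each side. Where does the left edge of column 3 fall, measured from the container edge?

472 px

Before column 3: the margin + 2 columns + 2 column gaps.
Offset = 120 + 2·(156 + 20) = 120 + 352 = 472 px.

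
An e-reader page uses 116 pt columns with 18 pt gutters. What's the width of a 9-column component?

9-column span = 9·116 + 8·18 = 1188 pt.

1188 pt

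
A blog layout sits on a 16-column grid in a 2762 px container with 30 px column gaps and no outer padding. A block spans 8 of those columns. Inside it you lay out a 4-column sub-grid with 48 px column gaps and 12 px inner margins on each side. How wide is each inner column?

299.5 px

Subtracting 15 column gaps of 30 leaves 2312 for 16 columns, so c = 144.5 px.
8-column span = 8·144.5 + 7·30 = 1366 px.
Inner content = 1366 − 2·12 = 1342 px.
1342 − 3·48 = 1198; ÷4 gives d = 299.5 px.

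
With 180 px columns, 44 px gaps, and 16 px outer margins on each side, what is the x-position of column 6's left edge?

Column 6 starts at margin + 5·(column + gutter) = 16 + 5·224 = 1136 px.

1136 px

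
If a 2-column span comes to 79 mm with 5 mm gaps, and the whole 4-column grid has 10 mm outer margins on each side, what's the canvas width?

2 columns + 1 gap: 2c + 1·5 = 79.
2c = 79 − 5 = 74, so c = 37 mm.
Adding margins, columns and gutters: 20 + 148 + 15 = 183 mm.

183 mm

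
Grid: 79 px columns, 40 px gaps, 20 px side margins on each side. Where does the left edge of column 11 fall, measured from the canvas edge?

1210 px

Column 11 starts at margin + 10·(column + gutter) = 20 + 10·119 = 1210 px.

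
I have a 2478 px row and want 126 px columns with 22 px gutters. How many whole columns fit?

16 columns

Each extra column adds 126 + 22 = 148 px.
(2478 + 22) / 148 = 16.89, so 16 columns fit.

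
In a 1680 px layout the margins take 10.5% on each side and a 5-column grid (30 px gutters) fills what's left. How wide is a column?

Margins: 10.5% × 1680 = 176.4 px each, so content = 1680 − 352.8 = 1327.2 px.
5c + 4·30 = 1327.2 → 5c = 1207.2 → c = 241.44 px.

241.44 px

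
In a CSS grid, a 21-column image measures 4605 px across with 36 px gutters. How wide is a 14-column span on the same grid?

3058 px

21c + 20·36 = 4605 → 21c = 3885 → c = 185 px.
14-column span = 14·185 + 13·36 = 3058 px.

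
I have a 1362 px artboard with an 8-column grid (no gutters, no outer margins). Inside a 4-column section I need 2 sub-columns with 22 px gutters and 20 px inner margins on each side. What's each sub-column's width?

With no gutters, each column is 1362/8 = 170.25 px.
4-column span = 4·170.25 = 681 px.
Inner content = 681 − 2·20 = 641 px.
Subtracting 1 gutter of 22 leaves 619 for 2 columns, so d = 309.5 px.

309.5 px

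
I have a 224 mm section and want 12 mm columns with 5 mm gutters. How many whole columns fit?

13 columns

Each extra column adds 12 + 5 = 17 mm.
(224 + 5) / 17 = 13.47, so 13 columns fit.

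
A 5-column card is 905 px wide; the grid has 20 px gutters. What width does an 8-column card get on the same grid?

1460 px

905 − 4·20 = 825; ÷5 gives c = 165 px.
Span of 8: 8·165 + 7·20 = 1320 + 140 = 1460 px.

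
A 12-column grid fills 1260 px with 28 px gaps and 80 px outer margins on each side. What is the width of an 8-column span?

Subtract both margins: 1260 − 2·80 = 1100 px.
1100 − 11·28 = 792; ÷12 gives c = 66 px.
Span of 8: 8·66 + 7·28 = 528 + 196 = 724 px.

724 px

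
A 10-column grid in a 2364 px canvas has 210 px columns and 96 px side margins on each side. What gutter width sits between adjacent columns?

8 px

Content width = 2364 − 2·96 = 2172 px.
Columns use 2100 px, leaving 72 px across 9 gutters = 8 px each.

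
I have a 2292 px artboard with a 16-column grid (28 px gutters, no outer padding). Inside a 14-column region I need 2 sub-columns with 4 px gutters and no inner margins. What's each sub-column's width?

999 px

Subtracting 15 gutters of 28 leaves 1872 for 16 columns, so c = 117 px.
14-column span = 14·117 + 13·28 = 2002 px.
2002 − 1·4 = 1998; ÷2 gives d = 999 px.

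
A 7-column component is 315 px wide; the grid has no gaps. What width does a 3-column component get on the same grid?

135 px

With no gaps, each column is 315/7 = 45 px.
3-column span = 3·45 = 135 px.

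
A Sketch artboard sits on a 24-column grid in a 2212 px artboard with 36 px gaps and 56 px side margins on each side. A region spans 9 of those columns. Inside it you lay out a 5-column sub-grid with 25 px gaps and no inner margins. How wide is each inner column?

133 px

Subtract both margins: 2212 − 2·56 = 2100 px.
24c + 23·36 = 2100 → 24c = 1272 → c = 53 px.
Span of 9: 9·53 + 8·36 = 477 + 288 = 765 px.
765 − 4·25 = 665; ÷5 gives d = 133 px.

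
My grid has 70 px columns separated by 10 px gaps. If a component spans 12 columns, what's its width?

950 px

Span of 12: 12·70 + 11·10 = 840 + 110 = 950 px.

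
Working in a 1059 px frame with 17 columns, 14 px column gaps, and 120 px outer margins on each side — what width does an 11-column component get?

Take off 240 px of margins, leaving 819 px.
17 columns + 16 column gaps: 17c + 16·14 = 819.
17c = 819 − 224 = 595, so c = 35 px.
Span of 11: 11·35 + 10·14 = 385 + 140 = 525 px.

525 px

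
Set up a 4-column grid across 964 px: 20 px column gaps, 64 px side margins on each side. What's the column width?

194 px

Subtract both margins: 964 − 2·64 = 836 px.
4c + 3·20 = 836 → 4c = 776 → c = 194 px.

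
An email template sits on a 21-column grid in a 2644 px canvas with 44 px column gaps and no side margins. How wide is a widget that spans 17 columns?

2132 px

2644 − 20·44 = 1764; ÷21 gives c = 84 px.
17-column span = 17·84 + 16·44 = 2132 px.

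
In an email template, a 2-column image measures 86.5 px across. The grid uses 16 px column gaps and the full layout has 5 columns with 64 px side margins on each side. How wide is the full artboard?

368.25 px

86.5 − 1·16 = 70.5; ÷2 gives c = 35.25 px.
Artboard = 2·64 + 5·35.25 + 4·16 = 128 + 176.25 + 64 = 368.25 px.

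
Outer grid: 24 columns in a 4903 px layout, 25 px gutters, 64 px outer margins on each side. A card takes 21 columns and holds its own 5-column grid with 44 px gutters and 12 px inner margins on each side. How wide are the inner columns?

795 px

Subtract both margins: 4903 − 2·64 = 4775 px.
24c + 23·25 = 4775 → 24c = 4200 → c = 175 px.
Span of 21: 21·175 + 20·25 = 3675 + 500 = 4175 px.
Inner content = 4175 − 2·12 = 4151 px.
5 columns + 4 gutters: 5d + 4·44 = 4151.
5d = 4151 − 176 = 3975, so d = 795 px.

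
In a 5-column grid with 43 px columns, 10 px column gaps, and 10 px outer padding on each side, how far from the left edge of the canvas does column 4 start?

169 px

Column 4 starts at margin + 3·(column + gutter) = 10 + 3·53 = 169 px.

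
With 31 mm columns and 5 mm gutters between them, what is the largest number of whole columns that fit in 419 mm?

11 columns

k columns need k·31 + (k−1)·5 = k·36 − 5.
k·36 − 5 ≤ 419 → k ≤ 424 / 36 ≈ 11.78, so k = 11.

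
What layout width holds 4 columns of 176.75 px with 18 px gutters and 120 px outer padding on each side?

1001 px

Layout = 2·120 + 4·176.75 + 3·18 = 240 + 707 + 54 = 1001 px.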